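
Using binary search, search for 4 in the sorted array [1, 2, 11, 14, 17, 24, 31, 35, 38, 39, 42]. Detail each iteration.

Binary search for 4 in [1, 2, 11, 14, 17, 24, 31, 35, 38, 39, 42]:

lo=0, hi=10, mid=5, arr[mid]=24 -> 24 > 4, search left half
lo=0, hi=4, mid=2, arr[mid]=11 -> 11 > 4, search left half
lo=0, hi=1, mid=0, arr[mid]=1 -> 1 < 4, search right half
lo=1, hi=1, mid=1, arr[mid]=2 -> 2 < 4, search right half
lo=2 > hi=1, target 4 not found

Binary search determines that 4 is not in the array after 4 comparisons. The search space was exhausted without finding the target.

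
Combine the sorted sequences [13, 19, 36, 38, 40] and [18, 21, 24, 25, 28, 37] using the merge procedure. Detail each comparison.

Merging process:

Compare 13 vs 18: take 13 from left. Merged: [13]
Compare 19 vs 18: take 18 from right. Merged: [13, 18]
Compare 19 vs 21: take 19 from left. Merged: [13, 18, 19]
Compare 36 vs 21: take 21 from right. Merged: [13, 18, 19, 21]
Compare 36 vs 24: take 24 from right. Merged: [13, 18, 19, 21, 24]
Compare 36 vs 25: take 25 from right. Merged: [13, 18, 19, 21, 24, 25]
Compare 36 vs 28: take 28 from right. Merged: [13, 18, 19, 21, 24, 25, 28]
Compare 36 vs 37: take 36 from left. Merged: [13, 18, 19, 21, 24, 25, 28, 36]
Compare 38 vs 37: take 37 from right. Merged: [13, 18, 19, 21, 24, 25, 28, 36, 37]
Append remaining from left: [38, 40]. Merged: [13, 18, 19, 21, 24, 25, 28, 36, 37, 38, 40]

Final merged array: [13, 18, 19, 21, 24, 25, 28, 36, 37, 38, 40]
Total comparisons: 9

The merged array is [13, 18, 19, 21, 24, 25, 28, 36, 37, 38, 40], requiring 9 comparisons. The merge step runs in O(n) time where n is the total number of elements.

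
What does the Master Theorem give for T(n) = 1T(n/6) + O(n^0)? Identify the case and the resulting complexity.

Master Theorem for T(n) = 1T(n/6) + O(n^0):

a = 1, b = 6, c = 0
log_b(a) = log_6(1) = 0.0000

Case 2: c = 0 = log_6(1) = 0.0000
T(n) = O(n^0 log n) = O(log n)

For T(n) = 1T(n/6) + O(n^0): log_6(1) = 0.0000. This is Case 2 of the Master Theorem (c = log_b(a), equal work at all levels), giving O(log n).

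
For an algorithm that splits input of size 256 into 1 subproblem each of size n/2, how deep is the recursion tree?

For divide and conquer with division factor 2:

Problem sizes at each level:
Level 0: 256
Level 1: 128
Level 2: 64
Level 3: 32
Level 4: 16
Level 5: 8
Level 6: 4
Level 7: 2
Level 8: 1

The root is level 0 and the size-1 base case is level 8 (the tree spans levels 0 through 8, i.e. 9 levels counting the root), so the depth is the number of divisions: log_2(256) = 8

The recursion tree depth is log_2(256) = 8. At each level, the problem size is divided by 2, so it takes 8 divisions to reduce to a base case of size 1. The algorithm makes 1 recursive call at each level.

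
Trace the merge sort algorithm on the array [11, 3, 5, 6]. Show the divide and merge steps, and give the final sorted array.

Merge sort trace:

Split: [11, 3, 5, 6] -> [11, 3] and [5, 6]
  Split: [11, 3] -> [11] and [3]
  Merge: [11] + [3] -> [3, 11]
  Split: [5, 6] -> [5] and [6]
  Merge: [5] + [6] -> [5, 6]
Merge: [3, 11] + [5, 6] -> [3, 5, 6, 11]

Final sorted array: [3, 5, 6, 11]

The merge sort proceeds by recursively splitting the array and merging sorted halves.
After all merges, the sorted array is [3, 5, 6, 11].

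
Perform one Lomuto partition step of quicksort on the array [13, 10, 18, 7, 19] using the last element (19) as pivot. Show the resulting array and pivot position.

Lomuto partition with pivot = 19:

Initial array: [13, 10, 18, 7, 19]

arr[0]=13 <= 19: swap with position 0, array becomes [13, 10, 18, 7, 19]
arr[1]=10 <= 19: swap with position 1, array becomes [13, 10, 18, 7, 19]
arr[2]=18 <= 19: swap with position 2, array becomes [13, 10, 18, 7, 19]
arr[3]=7 <= 19: swap with position 3, array becomes [13, 10, 18, 7, 19]

Place pivot at position 4: [13, 10, 18, 7, 19]
Pivot position: 4

After partitioning with pivot 19, the array becomes [13, 10, 18, 7, 19]. The pivot is placed at index 4. All elements to the left of the pivot are <= 19, and all elements to the right are > 19.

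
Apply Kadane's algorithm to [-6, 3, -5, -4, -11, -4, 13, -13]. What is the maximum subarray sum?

Using Kadane's algorithm on [-6, 3, -5, -4, -11, -4, 13, -13]:

Scanning through the array:
Position 1 (value 3): max_ending_here = 3, max_so_far = 3
Position 2 (value -5): max_ending_here = -2, max_so_far = 3
Position 3 (value -4): max_ending_here = -4, max_so_far = 3
Position 4 (value -11): max_ending_here = -11, max_so_far = 3
Position 5 (value -4): max_ending_here = -4, max_so_far = 3
Position 6 (value 13): max_ending_here = 13, max_so_far = 13
Position 7 (value -13): max_ending_here = 0, max_so_far = 13

Maximum subarray: [13]
Maximum sum: 13

The maximum subarray is [13] with sum 13. This subarray runs from index 6 to index 6.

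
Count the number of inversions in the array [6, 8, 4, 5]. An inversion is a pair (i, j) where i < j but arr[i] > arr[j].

Finding inversions in [6, 8, 4, 5]:

(0, 2): arr[0]=6 > arr[2]=4
(0, 3): arr[0]=6 > arr[3]=5
(1, 2): arr[1]=8 > arr[2]=4
(1, 3): arr[1]=8 > arr[3]=5

Total inversions: 4

The array has 4 inversion(s): (0,2), (0,3), (1,2), (1,3). Each pair (i,j) satisfies i < j and arr[i] > arr[j].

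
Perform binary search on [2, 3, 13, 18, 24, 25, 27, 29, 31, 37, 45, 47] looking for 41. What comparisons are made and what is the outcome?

Binary search for 41 in [2, 3, 13, 18, 24, 25, 27, 29, 31, 37, 45, 47]:

lo=0, hi=11, mid=5, arr[mid]=25 -> 25 < 41, search right half
lo=6, hi=11, mid=8, arr[mid]=31 -> 31 < 41, search right half
lo=9, hi=11, mid=10, arr[mid]=45 -> 45 > 41, search left half
lo=9, hi=9, mid=9, arr[mid]=37 -> 37 < 41, search right half
lo=10 > hi=9, target 41 not found

Binary search determines that 41 is not in the array after 4 comparisons. The search space was exhausted without finding the target.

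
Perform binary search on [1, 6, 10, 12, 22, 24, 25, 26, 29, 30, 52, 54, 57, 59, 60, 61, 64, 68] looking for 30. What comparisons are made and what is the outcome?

Binary search for 30 in [1, 6, 10, 12, 22, 24, 25, 26, 29, 30, 52, 54, 57, 59, 60, 61, 64, 68]:

lo=0, hi=17, mid=8, arr[mid]=29 -> 29 < 30, search right half
lo=9, hi=17, mid=13, arr[mid]=59 -> 59 > 30, search left half
lo=9, hi=12, mid=10, arr[mid]=52 -> 52 > 30, search left half
lo=9, hi=9, mid=9, arr[mid]=30 -> Found target at index 9!

Binary search finds 30 at index 9 after 4 comparisons. The search repeatedly halves the search space by comparing with the middle element.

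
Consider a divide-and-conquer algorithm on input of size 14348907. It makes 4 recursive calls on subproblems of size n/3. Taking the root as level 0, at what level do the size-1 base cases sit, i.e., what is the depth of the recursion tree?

For divide and conquer with division factor 3:

Problem sizes at each level:
Level 0: 14348907
Level 1: 4782969
Level 2: 1594323
Level 3: 531441
Level 4: 177147
Level 5: 59049
Level 6: 19683
Level 7: 6561
Level 8: 2187
Level 9: 729
Level 10: 243
Level 11: 81
Level 12: 27
Level 13: 9
Level 14: 3
Level 15: 1

The root is level 0 and the size-1 base case is level 15 (the tree spans levels 0 through 15, i.e. 16 levels counting the root), so the depth is the number of divisions: log_3(14348907) = 15

The recursion tree depth is log_3(14348907) = 15. At each level, the problem size is divided by 3, so it takes 15 divisions to reduce to a base case of size 1. The algorithm makes 4 recursive calls at each level.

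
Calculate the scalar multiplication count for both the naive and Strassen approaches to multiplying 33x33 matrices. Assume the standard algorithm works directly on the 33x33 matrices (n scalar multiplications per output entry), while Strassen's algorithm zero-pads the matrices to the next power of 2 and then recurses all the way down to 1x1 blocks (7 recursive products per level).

Matrix multiplication for 33x33 matrices:

Strassen's algorithm requires power-of-2 dimensions. Pad 33x33 to 64x64 (next power of 2).

Standard algorithm: 33^3 = 35937 multiplications
Strassen's algorithm: 7^(log2(64)) = 7^6 = 117649 multiplications
Difference: 35937 - 117649 = -81712 (Strassen uses MORE here due to padding overhead — for small or just-over-power-of-2 n, padding can outweigh the per-level savings)

Standard: 35937 multiplications (33^3). Strassen: 117649 multiplications (7^6, after padding to 64x64). Strassen reduces 8 recursive multiplications to 7 at each level.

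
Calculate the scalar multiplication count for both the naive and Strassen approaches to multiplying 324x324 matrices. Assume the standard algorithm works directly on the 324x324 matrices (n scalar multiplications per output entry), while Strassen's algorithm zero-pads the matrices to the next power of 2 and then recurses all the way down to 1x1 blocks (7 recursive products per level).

Matrix multiplication for 324x324 matrices:

Strassen's algorithm requires power-of-2 dimensions. Pad 324x324 to 512x512 (next power of 2).

Standard algorithm: 324^3 = 34012224 multiplications
Strassen's algorithm: 7^(log2(512)) = 7^9 = 40353607 multiplications
Difference: 34012224 - 40353607 = -6341383 (Strassen uses MORE here due to padding overhead — for small or just-over-power-of-2 n, padding can outweigh the per-level savings)

Standard: 34012224 multiplications (324^3). Strassen: 40353607 multiplications (7^9, after padding to 512x512). Strassen reduces 8 recursive multiplications to 7 at each level.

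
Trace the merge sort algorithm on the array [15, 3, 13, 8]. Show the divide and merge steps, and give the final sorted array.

Merge sort trace:

Split: [15, 3, 13, 8] -> [15, 3] and [13, 8]
  Split: [15, 3] -> [15] and [3]
  Merge: [15] + [3] -> [3, 15]
  Split: [13, 8] -> [13] and [8]
  Merge: [13] + [8] -> [8, 13]
Merge: [3, 15] + [8, 13] -> [3, 8, 13, 15]

Final sorted array: [3, 8, 13, 15]

The merge sort proceeds by recursively splitting the array and merging sorted halves.
After all merges, the sorted array is [3, 8, 13, 15].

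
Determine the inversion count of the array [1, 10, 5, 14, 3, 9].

Finding inversions in [1, 10, 5, 14, 3, 9]:

(1, 2): arr[1]=10 > arr[2]=5
(1, 4): arr[1]=10 > arr[4]=3
(1, 5): arr[1]=10 > arr[5]=9
(2, 4): arr[2]=5 > arr[4]=3
(3, 4): arr[3]=14 > arr[4]=3
(3, 5): arr[3]=14 > arr[5]=9

Total inversions: 6

The array has 6 inversion(s): (1,2), (1,4), (1,5), (2,4), (3,4), (3,5). Each pair (i,j) satisfies i < j and arr[i] > arr[j].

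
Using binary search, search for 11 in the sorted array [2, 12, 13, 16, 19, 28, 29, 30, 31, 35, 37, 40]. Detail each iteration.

Binary search for 11 in [2, 12, 13, 16, 19, 28, 29, 30, 31, 35, 37, 40]:

lo=0, hi=11, mid=5, arr[mid]=28 -> 28 > 11, search left half
lo=0, hi=4, mid=2, arr[mid]=13 -> 13 > 11, search left half
lo=0, hi=1, mid=0, arr[mid]=2 -> 2 < 11, search right half
lo=1, hi=1, mid=1, arr[mid]=12 -> 12 > 11, search left half
lo=1 > hi=0, target 11 not found

Binary search determines that 11 is not in the array after 4 comparisons. The search space was exhausted without finding the target.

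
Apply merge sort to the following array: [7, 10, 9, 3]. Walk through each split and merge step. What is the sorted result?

Merge sort trace:

Split: [7, 10, 9, 3] -> [7, 10] and [9, 3]
  Split: [7, 10] -> [7] and [10]
  Merge: [7] + [10] -> [7, 10]
  Split: [9, 3] -> [9] and [3]
  Merge: [9] + [3] -> [3, 9]
Merge: [7, 10] + [3, 9] -> [3, 7, 9, 10]

Final sorted array: [3, 7, 9, 10]

The merge sort proceeds by recursively splitting the array and merging sorted halves.
After all merges, the sorted array is [3, 7, 9, 10].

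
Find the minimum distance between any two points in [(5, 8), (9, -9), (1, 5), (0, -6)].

Computing all pairwise distances among 4 points:

d((5, 8), (9, -9)) = 17.4642
d((5, 8), (1, 5)) = 5.0 <-- minimum
d((5, 8), (0, -6)) = 14.8661
d((9, -9), (1, 5)) = 16.1245
d((9, -9), (0, -6)) = 9.4868
d((1, 5), (0, -6)) = 11.0454

Closest pair: (5, 8) and (1, 5) with distance 5.0

The closest pair is (5, 8) and (1, 5) with Euclidean distance 5.0. For 4 points, brute-force pairwise comparison is shown above. For large n, the divide-and-conquer algorithm (sort by x, recurse on halves, check the dividing strip) achieves O(n log n).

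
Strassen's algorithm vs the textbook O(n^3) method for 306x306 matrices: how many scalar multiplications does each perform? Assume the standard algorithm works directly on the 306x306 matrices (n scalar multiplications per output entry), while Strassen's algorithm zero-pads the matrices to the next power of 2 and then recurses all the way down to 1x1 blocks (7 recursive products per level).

Matrix multiplication for 306x306 matrices:

Strassen's algorithm requires power-of-2 dimensions. Pad 306x306 to 512x512 (next power of 2).

Standard algorithm: 306^3 = 28652616 multiplications
Strassen's algorithm: 7^(log2(512)) = 7^9 = 40353607 multiplications
Difference: 28652616 - 40353607 = -11700991 (Strassen uses MORE here due to padding overhead — for small or just-over-power-of-2 n, padding can outweigh the per-level savings)

Standard: 28652616 multiplications (306^3). Strassen: 40353607 multiplications (7^9, after padding to 512x512). Strassen reduces 8 recursive multiplications to 7 at each level.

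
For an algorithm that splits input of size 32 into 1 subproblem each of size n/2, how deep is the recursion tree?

For divide and conquer with division factor 2:

Problem sizes at each level:
Level 0: 32
Level 1: 16
Level 2: 8
Level 3: 4
Level 4: 2
Level 5: 1

The root is level 0 and the size-1 base case is level 5 (the tree spans levels 0 through 5, i.e. 6 levels counting the root), so the depth is the number of divisions: log_2(32) = 5

The recursion tree depth is log_2(32) = 5. At each level, the problem size is divided by 2, so it takes 5 divisions to reduce to a base case of size 1. The algorithm makes 1 recursive call at each level.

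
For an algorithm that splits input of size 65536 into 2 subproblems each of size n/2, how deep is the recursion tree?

For divide and conquer with division factor 2:

Problem sizes at each level:
Level 0: 65536
Level 1: 32768
Level 2: 16384
Level 3: 8192
Level 4: 4096
Level 5: 2048
Level 6: 1024
Level 7: 512
Level 8: 256
Level 9: 128
Level 10: 64
Level 11: 32
Level 12: 16
Level 13: 8
Level 14: 4
Level 15: 2
Level 16: 1

The root is level 0 and the size-1 base case is level 16 (the tree spans levels 0 through 16, i.e. 17 levels counting the root), so the depth is the number of divisions: log_2(65536) = 16

The recursion tree depth is log_2(65536) = 16. At each level, the problem size is divided by 2, so it takes 16 divisions to reduce to a base case of size 1. The algorithm makes 2 recursive calls at each level.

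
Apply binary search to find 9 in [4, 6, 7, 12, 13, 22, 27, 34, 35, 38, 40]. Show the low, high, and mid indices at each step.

Binary search for 9 in [4, 6, 7, 12, 13, 22, 27, 34, 35, 38, 40]:

lo=0, hi=10, mid=5, arr[mid]=22 -> 22 > 9, search left half
lo=0, hi=4, mid=2, arr[mid]=7 -> 7 < 9, search right half
lo=3, hi=4, mid=3, arr[mid]=12 -> 12 > 9, search left half
lo=3 > hi=2, target 9 not found

Binary search determines that 9 is not in the array after 3 comparisons. The search space was exhausted without finding the target.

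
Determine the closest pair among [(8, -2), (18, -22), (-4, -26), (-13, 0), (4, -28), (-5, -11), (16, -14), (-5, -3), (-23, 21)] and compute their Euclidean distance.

Computing all pairwise distances among 9 points:

d((8, -2), (18, -22)) = 22.3607
d((8, -2), (-4, -26)) = 26.8328
d((8, -2), (-13, 0)) = 21.095
d((8, -2), (4, -28)) = 26.3059
d((8, -2), (-5, -11)) = 15.8114
d((8, -2), (16, -14)) = 14.4222
d((8, -2), (-5, -3)) = 13.0384
d((8, -2), (-23, 21)) = 38.6005
d((18, -22), (-4, -26)) = 22.3607
d((18, -22), (-13, 0)) = 38.0132
d((18, -22), (4, -28)) = 15.2315
d((18, -22), (-5, -11)) = 25.4951
d((18, -22), (16, -14)) = 8.2462
d((18, -22), (-5, -3)) = 29.8329
d((18, -22), (-23, 21)) = 59.4138
d((-4, -26), (-13, 0)) = 27.5136
d((-4, -26), (4, -28)) = 8.2462
d((-4, -26), (-5, -11)) = 15.0333
d((-4, -26), (16, -14)) = 23.3238
d((-4, -26), (-5, -3)) = 23.0217
d((-4, -26), (-23, 21)) = 50.6952
d((-13, 0), (4, -28)) = 32.7567
d((-13, 0), (-5, -11)) = 13.6015
d((-13, 0), (16, -14)) = 32.2025
d((-13, 0), (-5, -3)) = 8.544
d((-13, 0), (-23, 21)) = 23.2594
d((4, -28), (-5, -11)) = 19.2354
d((4, -28), (16, -14)) = 18.4391
d((4, -28), (-5, -3)) = 26.5707
d((4, -28), (-23, 21)) = 55.9464
d((-5, -11), (16, -14)) = 21.2132
d((-5, -11), (-5, -3)) = 8.0 <-- minimum
d((-5, -11), (-23, 21)) = 36.7151
d((16, -14), (-5, -3)) = 23.7065
d((16, -14), (-23, 21)) = 52.4023
d((-5, -3), (-23, 21)) = 30.0

Closest pair: (-5, -11) and (-5, -3) with distance 8.0

The closest pair is (-5, -11) and (-5, -3) with Euclidean distance 8.0. For 9 points, brute-force pairwise comparison is shown above. For large n, the divide-and-conquer algorithm (sort by x, recurse on halves, check the dividing strip) achieves O(n log n).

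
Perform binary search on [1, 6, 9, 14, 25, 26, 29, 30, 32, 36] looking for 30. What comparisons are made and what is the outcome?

Binary search for 30 in [1, 6, 9, 14, 25, 26, 29, 30, 32, 36]:

lo=0, hi=9, mid=4, arr[mid]=25 -> 25 < 30, search right half
lo=5, hi=9, mid=7, arr[mid]=30 -> Found target at index 7!

Binary search finds 30 at index 7 after 2 comparisons. The search repeatedly halves the search space by comparing with the middle element.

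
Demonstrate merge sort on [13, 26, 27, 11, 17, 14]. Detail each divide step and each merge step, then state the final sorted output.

Merge sort trace:

Split: [13, 26, 27, 11, 17, 14] -> [13, 26, 27] and [11, 17, 14]
  Split: [13, 26, 27] -> [13] and [26, 27]
    Split: [26, 27] -> [26] and [27]
    Merge: [26] + [27] -> [26, 27]
  Merge: [13] + [26, 27] -> [13, 26, 27]
  Split: [11, 17, 14] -> [11] and [17, 14]
    Split: [17, 14] -> [17] and [14]
    Merge: [17] + [14] -> [14, 17]
  Merge: [11] + [14, 17] -> [11, 14, 17]
Merge: [13, 26, 27] + [11, 14, 17] -> [11, 13, 14, 17, 26, 27]

Final sorted array: [11, 13, 14, 17, 26, 27]

The merge sort proceeds by recursively splitting the array and merging sorted halves.
After all merges, the sorted array is [11, 13, 14, 17, 26, 27].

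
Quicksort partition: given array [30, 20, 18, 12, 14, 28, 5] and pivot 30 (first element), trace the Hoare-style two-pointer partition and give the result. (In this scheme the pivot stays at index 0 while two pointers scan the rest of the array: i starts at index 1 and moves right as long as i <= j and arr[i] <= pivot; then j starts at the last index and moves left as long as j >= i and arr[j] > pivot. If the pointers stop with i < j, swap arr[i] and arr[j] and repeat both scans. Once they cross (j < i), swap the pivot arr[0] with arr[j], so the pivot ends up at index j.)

Hoare-style two-pointer partition with pivot = 30:

Initial array: [30, 20, 18, 12, 14, 28, 5]

Pointers start at i = 1, j = 6.
i ends at 7, j ends at 6: the pointers have crossed (j < i), so scanning stops.

Swap pivot arr[0] with arr[6] to place pivot at position 6: [5, 20, 18, 12, 14, 28, 30]
Pivot position: 6

After partitioning with pivot 30, the array becomes [5, 20, 18, 12, 14, 28, 30]. The pivot is placed at index 6. All elements to the left of the pivot are <= 30, and all elements to the right are > 30.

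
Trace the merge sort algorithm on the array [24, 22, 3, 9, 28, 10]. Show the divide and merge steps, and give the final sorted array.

Merge sort trace:

Split: [24, 22, 3, 9, 28, 10] -> [24, 22, 3] and [9, 28, 10]
  Split: [24, 22, 3] -> [24] and [22, 3]
    Split: [22, 3] -> [22] and [3]
    Merge: [22] + [3] -> [3, 22]
  Merge: [24] + [3, 22] -> [3, 22, 24]
  Split: [9, 28, 10] -> [9] and [28, 10]
    Split: [28, 10] -> [28] and [10]
    Merge: [28] + [10] -> [10, 28]
  Merge: [9] + [10, 28] -> [9, 10, 28]
Merge: [3, 22, 24] + [9, 10, 28] -> [3, 9, 10, 22, 24, 28]

Final sorted array: [3, 9, 10, 22, 24, 28]

The merge sort proceeds by recursively splitting the array and merging sorted halves.
After all merges, the sorted array is [3, 9, 10, 22, 24, 28].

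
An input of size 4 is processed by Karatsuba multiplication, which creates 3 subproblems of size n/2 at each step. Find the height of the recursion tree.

For divide and conquer with division factor 2:

Problem sizes at each level:
Level 0: 4
Level 1: 2
Level 2: 1

The root is level 0 and the size-1 base case is level 2 (the tree spans levels 0 through 2, i.e. 3 levels counting the root), so the depth is the number of divisions: log_2(4) = 2

The recursion tree depth is log_2(4) = 2. At each level, the problem size is divided by 2, so it takes 2 divisions to reduce to a base case of size 1. The algorithm makes 3 recursive calls at each level.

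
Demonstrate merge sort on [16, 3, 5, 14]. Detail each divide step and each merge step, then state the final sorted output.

Merge sort trace:

Split: [16, 3, 5, 14] -> [16, 3] and [5, 14]
  Split: [16, 3] -> [16] and [3]
  Merge: [16] + [3] -> [3, 16]
  Split: [5, 14] -> [5] and [14]
  Merge: [5] + [14] -> [5, 14]
Merge: [3, 16] + [5, 14] -> [3, 5, 14, 16]

Final sorted array: [3, 5, 14, 16]

The merge sort proceeds by recursively splitting the array and merging sorted halves.
After all merges, the sorted array is [3, 5, 14, 16].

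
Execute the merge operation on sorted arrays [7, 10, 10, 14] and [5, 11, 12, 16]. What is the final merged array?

Merging process:

Compare 7 vs 5: take 5 from right. Merged: [5]
Compare 7 vs 11: take 7 from left. Merged: [5, 7]
Compare 10 vs 11: take 10 from left. Merged: [5, 7, 10]
Compare 10 vs 11: take 10 from left. Merged: [5, 7, 10, 10]
Compare 14 vs 11: take 11 from right. Merged: [5, 7, 10, 10, 11]
Compare 14 vs 12: take 12 from right. Merged: [5, 7, 10, 10, 11, 12]
Compare 14 vs 16: take 14 from left. Merged: [5, 7, 10, 10, 11, 12, 14]
Append remaining from right: [16]. Merged: [5, 7, 10, 10, 11, 12, 14, 16]

Final merged array: [5, 7, 10, 10, 11, 12, 14, 16]
Total comparisons: 7

The merged array is [5, 7, 10, 10, 11, 12, 14, 16], requiring 7 comparisons. The merge step runs in O(n) time where n is the total number of elements.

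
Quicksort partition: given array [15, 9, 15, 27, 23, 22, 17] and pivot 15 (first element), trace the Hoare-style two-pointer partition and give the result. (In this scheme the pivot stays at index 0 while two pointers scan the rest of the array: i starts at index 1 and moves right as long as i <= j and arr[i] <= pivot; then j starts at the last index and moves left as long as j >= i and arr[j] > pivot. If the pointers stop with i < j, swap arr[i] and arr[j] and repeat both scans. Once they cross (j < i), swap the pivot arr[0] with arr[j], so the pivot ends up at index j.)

Hoare-style two-pointer partition with pivot = 15:

Initial array: [15, 9, 15, 27, 23, 22, 17]

Pointers start at i = 1, j = 6.
i ends at 3, j ends at 2: the pointers have crossed (j < i), so scanning stops.

Swap pivot arr[0] with arr[2] to place pivot at position 2: [15, 9, 15, 27, 23, 22, 17]
Pivot position: 2

After partitioning with pivot 15, the array becomes [15, 9, 15, 27, 23, 22, 17]. The pivot is placed at index 2. All elements to the left of the pivot are <= 15, and all elements to the right are > 15.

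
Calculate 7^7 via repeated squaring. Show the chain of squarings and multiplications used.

Computing 7^7 by squaring (build up from 7^1; each line after the first costs one multiplication):

7^1 = 7
7^2 = (7^1)^2 = 7^2 = 49
7^3 = 7 * 7^2 = 7 * 49 = 343
7^6 = (7^3)^2 = 343^2 = 117649
7^7 = 7 * 7^6 = 7 * 117649 = 823543

Result: 823543
Multiplications needed: 4 (4 lines after 7^1)

7^7 = 823543. Using exponentiation by squaring, this requires 4 multiplications. The key idea: if the exponent is even, square the half-power; if odd, multiply by the base once.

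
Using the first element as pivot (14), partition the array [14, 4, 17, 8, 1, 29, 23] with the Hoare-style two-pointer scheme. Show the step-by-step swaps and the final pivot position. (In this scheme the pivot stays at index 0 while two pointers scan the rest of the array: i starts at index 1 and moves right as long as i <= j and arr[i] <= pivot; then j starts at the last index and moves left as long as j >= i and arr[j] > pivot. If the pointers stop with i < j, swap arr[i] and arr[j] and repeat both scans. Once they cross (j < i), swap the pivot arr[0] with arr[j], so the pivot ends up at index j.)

Hoare-style two-pointer partition with pivot = 14:

Initial array: [14, 4, 17, 8, 1, 29, 23]

Pointers start at i = 1, j = 6.
i stops at index 2 (arr[2]=17 > 14), j stops at index 4 (arr[4]=1 <= 14): swap arr[2] and arr[4], array becomes [14, 4, 1, 8, 17, 29, 23]
i ends at 4, j ends at 3: the pointers have crossed (j < i), so scanning stops.

Swap pivot arr[0] with arr[3] to place pivot at position 3: [8, 4, 1, 14, 17, 29, 23]
Pivot position: 3

After partitioning with pivot 14, the array becomes [8, 4, 1, 14, 17, 29, 23]. The pivot is placed at index 3. All elements to the left of the pivot are <= 14, and all elements to the right are > 14.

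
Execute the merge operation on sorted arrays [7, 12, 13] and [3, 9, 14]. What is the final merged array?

Merging process:

Compare 7 vs 3: take 3 from right. Merged: [3]
Compare 7 vs 9: take 7 from left. Merged: [3, 7]
Compare 12 vs 9: take 9 from right. Merged: [3, 7, 9]
Compare 12 vs 14: take 12 from left. Merged: [3, 7, 9, 12]
Compare 13 vs 14: take 13 from left. Merged: [3, 7, 9, 12, 13]
Append remaining from right: [14]. Merged: [3, 7, 9, 12, 13, 14]

Final merged array: [3, 7, 9, 12, 13, 14]
Total comparisons: 5

The merged array is [3, 7, 9, 12, 13, 14], requiring 5 comparisons. The merge step runs in O(n) time where n is the total number of elements.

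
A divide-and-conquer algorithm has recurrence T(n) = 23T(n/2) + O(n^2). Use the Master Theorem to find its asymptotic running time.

Master Theorem for T(n) = 23T(n/2) + O(n^2):

a = 23, b = 2, c = 2
log_b(a) = log_2(23) = 4.5236

Case 1: c = 2 < log_2(23) = 4.5236
T(n) = O(n^(log_2 23))

For T(n) = 23T(n/2) + O(n^2): log_2(23) = 4.5236. This is Case 1 of the Master Theorem (c < log_b(a), work dominated by leaves), giving O(n^(log_2 23)).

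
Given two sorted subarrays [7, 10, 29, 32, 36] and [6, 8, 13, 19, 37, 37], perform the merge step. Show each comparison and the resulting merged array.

Merging process:

Compare 7 vs 6: take 6 from right. Merged: [6]
Compare 7 vs 8: take 7 from left. Merged: [6, 7]
Compare 10 vs 8: take 8 from right. Merged: [6, 7, 8]
Compare 10 vs 13: take 10 from left. Merged: [6, 7, 8, 10]
Compare 29 vs 13: take 13 from right. Merged: [6, 7, 8, 10, 13]
Compare 29 vs 19: take 19 from right. Merged: [6, 7, 8, 10, 13, 19]
Compare 29 vs 37: take 29 from left. Merged: [6, 7, 8, 10, 13, 19, 29]
Compare 32 vs 37: take 32 from left. Merged: [6, 7, 8, 10, 13, 19, 29, 32]
Compare 36 vs 37: take 36 from left. Merged: [6, 7, 8, 10, 13, 19, 29, 32, 36]
Append remaining from right: [37, 37]. Merged: [6, 7, 8, 10, 13, 19, 29, 32, 36, 37, 37]

Final merged array: [6, 7, 8, 10, 13, 19, 29, 32, 36, 37, 37]
Total comparisons: 9

The merged array is [6, 7, 8, 10, 13, 19, 29, 32, 36, 37, 37], requiring 9 comparisons. The merge step runs in O(n) time where n is the total number of elements.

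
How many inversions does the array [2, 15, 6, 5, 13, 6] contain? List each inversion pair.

Finding inversions in [2, 15, 6, 5, 13, 6]:

(1, 2): arr[1]=15 > arr[2]=6
(1, 3): arr[1]=15 > arr[3]=5
(1, 4): arr[1]=15 > arr[4]=13
(1, 5): arr[1]=15 > arr[5]=6
(2, 3): arr[2]=6 > arr[3]=5
(4, 5): arr[4]=13 > arr[5]=6

Total inversions: 6

The array has 6 inversion(s): (1,2), (1,3), (1,4), (1,5), (2,3), (4,5). Each pair (i,j) satisfies i < j and arr[i] > arr[j].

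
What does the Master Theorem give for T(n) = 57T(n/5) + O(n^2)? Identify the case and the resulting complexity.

Master Theorem for T(n) = 57T(n/5) + O(n^2):

a = 57, b = 5, c = 2
log_b(a) = log_5(57) = 2.5121

Case 1: c = 2 < log_5(57) = 2.5121
T(n) = O(n^(log_5 57))

For T(n) = 57T(n/5) + O(n^2): log_5(57) = 2.5121. This is Case 1 of the Master Theorem (c < log_b(a), work dominated by leaves), giving O(n^(log_5 57)).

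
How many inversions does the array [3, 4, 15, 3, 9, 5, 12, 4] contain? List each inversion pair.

Finding inversions in [3, 4, 15, 3, 9, 5, 12, 4]:

(1, 3): arr[1]=4 > arr[3]=3
(2, 3): arr[2]=15 > arr[3]=3
(2, 4): arr[2]=15 > arr[4]=9
(2, 5): arr[2]=15 > arr[5]=5
(2, 6): arr[2]=15 > arr[6]=12
(2, 7): arr[2]=15 > arr[7]=4
(4, 5): arr[4]=9 > arr[5]=5
(4, 7): arr[4]=9 > arr[7]=4
(5, 7): arr[5]=5 > arr[7]=4
(6, 7): arr[6]=12 > arr[7]=4

Total inversions: 10

The array has 10 inversion(s): (1,3), (2,3), (2,4), (2,5), (2,6), (2,7), (4,5), (4,7), (5,7), (6,7). Each pair (i,j) satisfies i < j and arr[i] > arr[j].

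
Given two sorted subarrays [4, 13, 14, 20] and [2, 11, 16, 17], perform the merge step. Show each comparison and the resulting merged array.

Merging process:

Compare 4 vs 2: take 2 from right. Merged: [2]
Compare 4 vs 11: take 4 from left. Merged: [2, 4]
Compare 13 vs 11: take 11 from right. Merged: [2, 4, 11]
Compare 13 vs 16: take 13 from left. Merged: [2, 4, 11, 13]
Compare 14 vs 16: take 14 from left. Merged: [2, 4, 11, 13, 14]
Compare 20 vs 16: take 16 from right. Merged: [2, 4, 11, 13, 14, 16]
Compare 20 vs 17: take 17 from right. Merged: [2, 4, 11, 13, 14, 16, 17]
Append remaining from left: [20]. Merged: [2, 4, 11, 13, 14, 16, 17, 20]

Final merged array: [2, 4, 11, 13, 14, 16, 17, 20]
Total comparisons: 7

The merged array is [2, 4, 11, 13, 14, 16, 17, 20], requiring 7 comparisons. The merge step runs in O(n) time where n is the total number of elements.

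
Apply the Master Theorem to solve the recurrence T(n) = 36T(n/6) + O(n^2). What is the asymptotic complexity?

Master Theorem for T(n) = 36T(n/6) + O(n^2):

a = 36, b = 6, c = 2
log_b(a) = log_6(36) = 2.0000

Case 2: c = 2 = log_6(36) = 2.0000
T(n) = O(n^2 log n) = O(n^2 log n)

For T(n) = 36T(n/6) + O(n^2): log_6(36) = 2.0000. This is Case 2 of the Master Theorem (c = log_b(a), equal work at all levels), giving O(n^2 log n).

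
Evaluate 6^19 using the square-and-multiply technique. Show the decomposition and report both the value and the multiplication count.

Computing 6^19 by squaring (build up from 6^1; each line after the first costs one multiplication):

6^1 = 6
6^2 = (6^1)^2 = 6^2 = 36
6^4 = (6^2)^2 = 36^2 = 1296
6^8 = (6^4)^2 = 1296^2 = 1679616
6^9 = 6 * 6^8 = 6 * 1679616 = 10077696
6^18 = (6^9)^2 = 10077696^2 = 101559956668416
6^19 = 6 * 6^18 = 6 * 101559956668416 = 609359740010496

Result: 609359740010496
Multiplications needed: 6 (6 lines after 6^1)

6^19 = 609359740010496. Using exponentiation by squaring, this requires 6 multiplications. The key idea: if the exponent is even, square the half-power; if odd, multiply by the base once.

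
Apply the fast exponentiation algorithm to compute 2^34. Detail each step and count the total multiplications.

Computing 2^34 by squaring (build up from 2^1; each line after the first costs one multiplication):

2^1 = 2
2^2 = (2^1)^2 = 2^2 = 4
2^4 = (2^2)^2 = 4^2 = 16
2^8 = (2^4)^2 = 16^2 = 256
2^16 = (2^8)^2 = 256^2 = 65536
2^17 = 2 * 2^16 = 2 * 65536 = 131072
2^34 = (2^17)^2 = 131072^2 = 17179869184

Result: 17179869184
Multiplications needed: 6 (6 lines after 2^1)

2^34 = 17179869184. Using exponentiation by squaring, this requires 6 multiplications. The key idea: if the exponent is even, square the half-power; if odd, multiply by the base once.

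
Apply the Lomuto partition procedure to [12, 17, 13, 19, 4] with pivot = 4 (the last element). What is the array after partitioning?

Lomuto partition with pivot = 4:

Initial array: [12, 17, 13, 19, 4]

arr[0]=12 > 4: no swap
arr[1]=17 > 4: no swap
arr[2]=13 > 4: no swap
arr[3]=19 > 4: no swap

Place pivot at position 0: [4, 17, 13, 19, 12]
Pivot position: 0

After partitioning with pivot 4, the array becomes [4, 17, 13, 19, 12]. The pivot is placed at index 0. All elements to the left of the pivot are <= 4, and all elements to the right are > 4.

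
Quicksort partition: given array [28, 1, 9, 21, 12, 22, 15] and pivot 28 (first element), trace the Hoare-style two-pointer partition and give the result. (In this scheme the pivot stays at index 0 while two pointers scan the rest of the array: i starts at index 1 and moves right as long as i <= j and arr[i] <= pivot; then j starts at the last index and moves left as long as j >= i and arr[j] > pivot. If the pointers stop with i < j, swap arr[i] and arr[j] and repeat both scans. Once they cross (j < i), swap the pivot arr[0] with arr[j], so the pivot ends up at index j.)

Hoare-style two-pointer partition with pivot = 28:

Initial array: [28, 1, 9, 21, 12, 22, 15]

Pointers start at i = 1, j = 6.
i ends at 7, j ends at 6: the pointers have crossed (j < i), so scanning stops.

Swap pivot arr[0] with arr[6] to place pivot at position 6: [15, 1, 9, 21, 12, 22, 28]
Pivot position: 6

After partitioning with pivot 28, the array becomes [15, 1, 9, 21, 12, 22, 28]. The pivot is placed at index 6. All elements to the left of the pivot are <= 28, and all elements to the right are > 28.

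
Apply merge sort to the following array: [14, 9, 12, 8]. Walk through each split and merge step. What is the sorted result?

Merge sort trace:

Split: [14, 9, 12, 8] -> [14, 9] and [12, 8]
  Split: [14, 9] -> [14] and [9]
  Merge: [14] + [9] -> [9, 14]
  Split: [12, 8] -> [12] and [8]
  Merge: [12] + [8] -> [8, 12]
Merge: [9, 14] + [8, 12] -> [8, 9, 12, 14]

Final sorted array: [8, 9, 12, 14]

The merge sort proceeds by recursively splitting the array and merging sorted halves.
After all merges, the sorted array is [8, 9, 12, 14].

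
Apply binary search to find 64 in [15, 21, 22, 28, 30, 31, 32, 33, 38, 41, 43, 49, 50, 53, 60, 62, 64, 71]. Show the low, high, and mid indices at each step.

Binary search for 64 in [15, 21, 22, 28, 30, 31, 32, 33, 38, 41, 43, 49, 50, 53, 60, 62, 64, 71]:

lo=0, hi=17, mid=8, arr[mid]=38 -> 38 < 64, search right half
lo=9, hi=17, mid=13, arr[mid]=53 -> 53 < 64, search right half
lo=14, hi=17, mid=15, arr[mid]=62 -> 62 < 64, search right half
lo=16, hi=17, mid=16, arr[mid]=64 -> Found target at index 16!

Binary search finds 64 at index 16 after 4 comparisons. The search repeatedly halves the search space by comparing with the middle element.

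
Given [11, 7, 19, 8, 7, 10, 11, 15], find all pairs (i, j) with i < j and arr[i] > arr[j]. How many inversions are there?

Finding inversions in [11, 7, 19, 8, 7, 10, 11, 15]:

(0, 1): arr[0]=11 > arr[1]=7
(0, 3): arr[0]=11 > arr[3]=8
(0, 4): arr[0]=11 > arr[4]=7
(0, 5): arr[0]=11 > arr[5]=10
(2, 3): arr[2]=19 > arr[3]=8
(2, 4): arr[2]=19 > arr[4]=7
(2, 5): arr[2]=19 > arr[5]=10
(2, 6): arr[2]=19 > arr[6]=11
(2, 7): arr[2]=19 > arr[7]=15
(3, 4): arr[3]=8 > arr[4]=7

Total inversions: 10

The array has 10 inversion(s): (0,1), (0,3), (0,4), (0,5), (2,3), (2,4), (2,5), (2,6), (2,7), (3,4). Each pair (i,j) satisfies i < j and arr[i] > arr[j].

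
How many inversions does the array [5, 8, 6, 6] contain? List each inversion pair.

Finding inversions in [5, 8, 6, 6]:

(1, 2): arr[1]=8 > arr[2]=6
(1, 3): arr[1]=8 > arr[3]=6

Total inversions: 2

The array has 2 inversion(s): (1,2), (1,3). Each pair (i,j) satisfies i < j and arr[i] > arr[j].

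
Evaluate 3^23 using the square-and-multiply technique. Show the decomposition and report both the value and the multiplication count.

Computing 3^23 by squaring (build up from 3^1; each line after the first costs one multiplication):

3^1 = 3
3^2 = (3^1)^2 = 3^2 = 9
3^4 = (3^2)^2 = 9^2 = 81
3^5 = 3 * 3^4 = 3 * 81 = 243
3^10 = (3^5)^2 = 243^2 = 59049
3^11 = 3 * 3^10 = 3 * 59049 = 177147
3^22 = (3^11)^2 = 177147^2 = 31381059609
3^23 = 3 * 3^22 = 3 * 31381059609 = 94143178827

Result: 94143178827
Multiplications needed: 7 (7 lines after 3^1)

3^23 = 94143178827. Using exponentiation by squaring, this requires 7 multiplications. The key idea: if the exponent is even, square the half-power; if odd, multiply by the base once.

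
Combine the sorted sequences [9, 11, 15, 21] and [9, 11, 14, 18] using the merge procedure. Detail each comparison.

Merging process:

Compare 9 vs 9: take 9 from left. Merged: [9]
Compare 11 vs 9: take 9 from right. Merged: [9, 9]
Compare 11 vs 11: take 11 from left. Merged: [9, 9, 11]
Compare 15 vs 11: take 11 from right. Merged: [9, 9, 11, 11]
Compare 15 vs 14: take 14 from right. Merged: [9, 9, 11, 11, 14]
Compare 15 vs 18: take 15 from left. Merged: [9, 9, 11, 11, 14, 15]
Compare 21 vs 18: take 18 from right. Merged: [9, 9, 11, 11, 14, 15, 18]
Append remaining from left: [21]. Merged: [9, 9, 11, 11, 14, 15, 18, 21]

Final merged array: [9, 9, 11, 11, 14, 15, 18, 21]
Total comparisons: 7

The merged array is [9, 9, 11, 11, 14, 15, 18, 21], requiring 7 comparisons. The merge step runs in O(n) time where n is the total number of elements.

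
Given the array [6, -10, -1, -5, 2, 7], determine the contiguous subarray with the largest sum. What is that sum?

Using Kadane's algorithm on [6, -10, -1, -5, 2, 7]:

Scanning through the array:
Position 1 (value -10): max_ending_here = -4, max_so_far = 6
Position 2 (value -1): max_ending_here = -1, max_so_far = 6
Position 3 (value -5): max_ending_here = -5, max_so_far = 6
Position 4 (value 2): max_ending_here = 2, max_so_far = 6
Position 5 (value 7): max_ending_here = 9, max_so_far = 9

Maximum subarray: [2, 7]
Maximum sum: 9

The maximum subarray is [2, 7] with sum 9. This subarray runs from index 4 to index 5.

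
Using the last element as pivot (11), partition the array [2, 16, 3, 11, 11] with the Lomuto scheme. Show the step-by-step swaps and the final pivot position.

Lomuto partition with pivot = 11:

Initial array: [2, 16, 3, 11, 11]

arr[0]=2 <= 11: swap with position 0, array becomes [2, 16, 3, 11, 11]
arr[1]=16 > 11: no swap
arr[2]=3 <= 11: swap with position 1, array becomes [2, 3, 16, 11, 11]
arr[3]=11 <= 11: swap with position 2, array becomes [2, 3, 11, 16, 11]

Place pivot at position 3: [2, 3, 11, 11, 16]
Pivot position: 3

After partitioning with pivot 11, the array becomes [2, 3, 11, 11, 16]. The pivot is placed at index 3. All elements to the left of the pivot are <= 11, and all elements to the right are > 11.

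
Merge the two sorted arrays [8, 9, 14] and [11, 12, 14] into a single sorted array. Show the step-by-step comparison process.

Merging process:

Compare 8 vs 11: take 8 from left. Merged: [8]
Compare 9 vs 11: take 9 from left. Merged: [8, 9]
Compare 14 vs 11: take 11 from right. Merged: [8, 9, 11]
Compare 14 vs 12: take 12 from right. Merged: [8, 9, 11, 12]
Compare 14 vs 14: take 14 from left. Merged: [8, 9, 11, 12, 14]
Append remaining from right: [14]. Merged: [8, 9, 11, 12, 14, 14]

Final merged array: [8, 9, 11, 12, 14, 14]
Total comparisons: 5

The merged array is [8, 9, 11, 12, 14, 14], requiring 5 comparisons. The merge step runs in O(n) time where n is the total number of elements.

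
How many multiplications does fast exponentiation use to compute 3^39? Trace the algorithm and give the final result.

Computing 3^39 by squaring (build up from 3^1; each line after the first costs one multiplication):

3^1 = 3
3^2 = (3^1)^2 = 3^2 = 9
3^4 = (3^2)^2 = 9^2 = 81
3^8 = (3^4)^2 = 81^2 = 6561
3^9 = 3 * 3^8 = 3 * 6561 = 19683
3^18 = (3^9)^2 = 19683^2 = 387420489
3^19 = 3 * 3^18 = 3 * 387420489 = 1162261467
3^38 = (3^19)^2 = 1162261467^2 = 1350851717672992089
3^39 = 3 * 3^38 = 3 * 1350851717672992089 = 4052555153018976267

Result: 4052555153018976267
Multiplications needed: 8 (8 lines after 3^1)

3^39 = 4052555153018976267. Using exponentiation by squaring, this requires 8 multiplications. The key idea: if the exponent is even, square the half-power; if odd, multiply by the base once.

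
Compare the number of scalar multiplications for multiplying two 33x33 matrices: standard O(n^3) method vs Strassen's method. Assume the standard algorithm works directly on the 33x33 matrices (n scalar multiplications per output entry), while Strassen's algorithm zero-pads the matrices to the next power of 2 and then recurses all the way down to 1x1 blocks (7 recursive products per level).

Matrix multiplication for 33x33 matrices:

Strassen's algorithm requires power-of-2 dimensions. Pad 33x33 to 64x64 (next power of 2).

Standard algorithm: 33^3 = 35937 multiplications
Strassen's algorithm: 7^(log2(64)) = 7^6 = 117649 multiplications
Difference: 35937 - 117649 = -81712 (Strassen uses MORE here due to padding overhead — for small or just-over-power-of-2 n, padding can outweigh the per-level savings)

Standard: 35937 multiplications (33^3). Strassen: 117649 multiplications (7^6, after padding to 64x64). Strassen reduces 8 recursive multiplications to 7 at each level.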